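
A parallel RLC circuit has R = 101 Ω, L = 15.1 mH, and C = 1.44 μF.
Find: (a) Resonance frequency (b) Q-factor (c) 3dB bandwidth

Step 1 — Resonance: ω₀ = 1/√(LC) = 1/√(0.0151·1.44e-06) = 6782 rad/s.
Step 2 — f₀ = ω₀/(2π) = 1079 Hz.
Step 3 — Parallel Q: Q = R/(ω₀L) = 101/(6782·0.0151) = 0.9863.
Step 4 — Bandwidth: Δω = ω₀/Q = 6876 rad/s; BW = Δω/(2π) = 1094 Hz.

(a) f₀ = 1079 Hz  (b) Q = 0.9863  (c) BW = 1094 Hz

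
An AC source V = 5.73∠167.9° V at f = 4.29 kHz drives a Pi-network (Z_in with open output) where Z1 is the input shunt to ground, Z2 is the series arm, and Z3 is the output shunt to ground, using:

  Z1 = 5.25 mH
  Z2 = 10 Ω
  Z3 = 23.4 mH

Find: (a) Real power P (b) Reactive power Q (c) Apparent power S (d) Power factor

Step 1 — Angular frequency: ω = 2π·f = 2π·4290 = 2.695e+04 rad/s.
Step 2 — Component impedances:
  Z1: Z = jωL = j·2.695e+04·0.00525 = 0 + j141.5 Ω
  Z2: Z = R = 10 Ω
  Z3: Z = jωL = j·2.695e+04·0.0234 = 0 + j630.7 Ω
Step 3 — With open output, the series arm Z2 and the output shunt Z3 appear in series to ground: Z2 + Z3 = 10 + j630.7 Ω.
Step 4 — Parallel with input shunt Z1: Z_in = Z1 || (Z2 + Z3) = 0.3357 + j115.6 Ω = 115.6∠89.8° Ω.
Step 5 — Source phasor: V = 5.73∠167.9° V = -5.603 + j1.201 V.
Step 6 — Current: I = V / Z = 0.01025 + j0.0485 A = 0.04957∠78.1° A.
Step 7 — Complex power: S = V·I* = 0.0008251 + j0.2841 VA.
Step 8 — Real power: P = Re(S) = 0.0008251 W.
Step 9 — Reactive power: Q = Im(S) = 0.2841 VAR.
Step 10 — Apparent power: |S| = 0.2841 VA.
Step 11 — Power factor: PF = P/|S| = 0.002905 (lagging).

(a) P = 0.0008251 W  (b) Q = 0.2841 VAR  (c) S = 0.2841 VA  (d) PF = 0.002905 (lagging)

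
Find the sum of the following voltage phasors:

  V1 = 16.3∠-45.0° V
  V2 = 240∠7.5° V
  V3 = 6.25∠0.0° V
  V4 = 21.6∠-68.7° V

Step 1 — Convert each phasor to rectangular form:
  V1 = 16.3·(cos(-45.0°) + j·sin(-45.0°)) = 11.53 - j11.53 V
  V2 = 240·(cos(7.5°) + j·sin(7.5°)) = 237.9 + j31.33 V
  V3 = 6.25·(cos(0.0°) + j·sin(0.0°)) = 6.25 V
  V4 = 21.6·(cos(-68.7°) + j·sin(-68.7°)) = 7.846 - j20.12 V
Step 2 — Sum components: V_total = 263.6 - j0.3241 V.
Step 3 — Convert to polar: |V_total| = 263.6 V, ∠V_total = -0.1°.

V_total = 263.6∠-0.1° V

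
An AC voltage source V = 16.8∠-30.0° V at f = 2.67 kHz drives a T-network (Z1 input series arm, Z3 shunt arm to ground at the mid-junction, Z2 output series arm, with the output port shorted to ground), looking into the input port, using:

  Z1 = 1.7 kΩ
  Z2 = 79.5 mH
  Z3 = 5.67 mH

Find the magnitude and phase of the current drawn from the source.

Step 1 — Angular frequency: ω = 2π·f = 2π·2670 = 1.678e+04 rad/s.
Step 2 — Component impedances:
  Z1: Z = R = 1700 Ω
  Z2: Z = jωL = j·1.678e+04·0.0795 = 0 + j1334 Ω
  Z3: Z = jωL = j·1.678e+04·0.00567 = 0 + j95.12 Ω
Step 3 — With the output port shorted to ground, the output series arm Z2 runs from the junction to ground; the shunt arm Z3 also runs from the junction to ground. They appear in parallel: Z3 || Z2 = 0 + j88.79 Ω.
Step 4 — Series with input arm Z1: Z_in = Z1 + (Z3 || Z2) = 1700 + j88.79 Ω = 1702∠3.0° Ω.
Step 5 — Source phasor: V = 16.8∠-30.0° V = 14.55 - j8.4 V.
Step 6 — Ohm's law: I = V / Z_total = (14.55 - j8.4) / (1700 + j88.79) = 0.008278 - j0.005374 A.
Step 7 — Convert to polar: |I| = 0.009869 A, ∠I = -33.0°.

I = 0.009869∠-33.0° A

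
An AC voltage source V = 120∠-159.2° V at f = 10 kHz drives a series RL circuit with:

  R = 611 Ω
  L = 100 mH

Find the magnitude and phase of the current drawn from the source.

Step 1 — Angular frequency: ω = 2π·f = 2π·1e+04 = 6.283e+04 rad/s.
Step 2 — Component impedances:
  R: Z = R = 611 Ω
  L: Z = jωL = j·6.283e+04·0.1 = 0 + j6283 Ω
Step 3 — Series combination: Z_total = R + L = 611 + j6283 Ω = 6313∠84.4° Ω.
Step 4 — Source phasor: V = 120∠-159.2° V = -112.2 - j42.61 V.
Step 5 — Ohm's law: I = V / Z_total = (-112.2 - j42.61) / (611 + j6283) = -0.008438 + j0.01703 A.
Step 6 — Convert to polar: |I| = 0.01901 A, ∠I = 116.4°.

I = 0.01901∠116.4° A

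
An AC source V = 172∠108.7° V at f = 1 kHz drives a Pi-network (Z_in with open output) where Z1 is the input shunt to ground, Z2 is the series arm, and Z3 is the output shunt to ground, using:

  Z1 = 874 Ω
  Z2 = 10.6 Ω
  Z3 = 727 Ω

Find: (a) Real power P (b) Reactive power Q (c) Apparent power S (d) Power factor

Step 1 — Angular frequency: ω = 2π·f = 2π·1000 = 6283 rad/s.
Step 2 — Component impedances:
  Z1: Z = R = 874 Ω
  Z2: Z = R = 10.6 Ω
  Z3: Z = R = 727 Ω
Step 3 — With open output, the series arm Z2 and the output shunt Z3 appear in series to ground: Z2 + Z3 = 737.6 Ω.
Step 4 — Parallel with input shunt Z1: Z_in = Z1 || (Z2 + Z3) = 400 Ω = 400∠0.0° Ω.
Step 5 — Source phasor: V = 172∠108.7° V = -55.15 + j162.9 V.
Step 6 — Current: I = V / Z = -0.1379 + j0.4073 A = 0.43∠108.7° A.
Step 7 — Complex power: S = V·I* = 73.96 VA.
Step 8 — Real power: P = Re(S) = 73.96 W.
Step 9 — Reactive power: Q = Im(S) = 0 VAR.
Step 10 — Apparent power: |S| = 73.96 VA.
Step 11 — Power factor: PF = P/|S| = 1 (unity).

(a) P = 73.96 W  (b) Q = 0 VAR  (c) S = 73.96 VA  (d) PF = 1 (unity)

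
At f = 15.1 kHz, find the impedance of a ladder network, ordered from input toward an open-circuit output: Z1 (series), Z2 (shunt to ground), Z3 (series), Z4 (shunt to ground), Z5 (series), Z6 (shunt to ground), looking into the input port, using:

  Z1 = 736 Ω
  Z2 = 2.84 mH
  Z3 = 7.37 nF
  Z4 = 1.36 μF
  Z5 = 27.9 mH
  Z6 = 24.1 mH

Step 1 — Angular frequency: ω = 2π·f = 2π·1.51e+04 = 9.488e+04 rad/s.
Step 2 — Component impedances:
  Z1: Z = R = 736 Ω
  Z2: Z = jωL = j·9.488e+04·0.00284 = 0 + j269.4 Ω
  Z3: Z = 1/(jωC) = -j/(ω·C) = 0 - j1430 Ω
  Z4: Z = 1/(jωC) = -j/(ω·C) = 0 - j7.75 Ω
  Z5: Z = jωL = j·9.488e+04·0.0279 = 0 + j2647 Ω
  Z6: Z = jωL = j·9.488e+04·0.0241 = 0 + j2287 Ω
Step 3 — Ladder network (open output): work backward from the far end, alternating series and parallel combinations. Z_in = 736 + j331.6 Ω = 807.2∠24.3° Ω.

Z = 736 + j331.6 Ω = 807.2∠24.3° Ω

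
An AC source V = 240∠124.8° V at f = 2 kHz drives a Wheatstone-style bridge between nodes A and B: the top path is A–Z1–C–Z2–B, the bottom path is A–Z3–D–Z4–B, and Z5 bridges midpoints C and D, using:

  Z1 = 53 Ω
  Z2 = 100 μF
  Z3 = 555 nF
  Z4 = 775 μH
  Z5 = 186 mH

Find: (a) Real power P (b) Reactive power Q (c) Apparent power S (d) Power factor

Step 1 — Angular frequency: ω = 2π·f = 2π·2000 = 1.257e+04 rad/s.
Step 2 — Component impedances:
  Z1: Z = R = 53 Ω
  Z2: Z = 1/(jωC) = -j/(ω·C) = 0 - j0.7958 Ω
  Z3: Z = 1/(jωC) = -j/(ω·C) = 0 - j143.4 Ω
  Z4: Z = jωL = j·1.257e+04·0.000775 = 0 + j9.739 Ω
  Z5: Z = jωL = j·1.257e+04·0.186 = 0 + j2337 Ω
Step 3 — Bridge requires nodal analysis (the Z5 bridge couples midpoints C and D, so the two paths cannot be reduced to a simple series/parallel combination). Setting node B to ground and injecting 1 A at node A, the 3-node admittance system at A, C, D solves to V_A = Z_AB = 45.33 - j18.66 Ω = 49.02∠-22.4° Ω.
Step 4 — Source phasor: V = 240∠124.8° V = -137 + j197.1 V.
Step 5 — Current: I = V / Z = -4.114 + j2.654 A = 4.896∠147.2° A.
Step 6 — Complex power: S = V·I* = 1086 - j447.2 VA.
Step 7 — Real power: P = Re(S) = 1086 W.
Step 8 — Reactive power: Q = Im(S) = -447.2 VAR.
Step 9 — Apparent power: |S| = 1175 VA.
Step 10 — Power factor: PF = P/|S| = 0.9247 (leading).

(a) P = 1086 W  (b) Q = -447.2 VAR  (c) S = 1175 VA  (d) PF = 0.9247 (leading)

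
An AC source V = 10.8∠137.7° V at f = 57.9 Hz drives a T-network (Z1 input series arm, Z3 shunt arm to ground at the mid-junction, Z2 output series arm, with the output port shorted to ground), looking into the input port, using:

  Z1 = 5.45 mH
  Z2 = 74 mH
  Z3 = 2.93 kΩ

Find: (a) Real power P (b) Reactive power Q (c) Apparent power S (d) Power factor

Step 1 — Angular frequency: ω = 2π·f = 2π·57.9 = 363.8 rad/s.
Step 2 — Component impedances:
  Z1: Z = jωL = j·363.8·0.00545 = 0 + j1.983 Ω
  Z2: Z = jωL = j·363.8·0.074 = 0 + j26.92 Ω
  Z3: Z = R = 2930 Ω
Step 3 — With the output port shorted to ground, the output series arm Z2 runs from the junction to ground; the shunt arm Z3 also runs from the junction to ground. They appear in parallel: Z3 || Z2 = 0.2473 + j26.92 Ω.
Step 4 — Series with input arm Z1: Z_in = Z1 + (Z3 || Z2) = 0.2473 + j28.9 Ω = 28.9∠89.5° Ω.
Step 5 — Source phasor: V = 10.8∠137.7° V = -7.988 + j7.269 V.
Step 6 — Current: I = V / Z = 0.2491 + j0.2785 A = 0.3737∠48.2° A.
Step 7 — Complex power: S = V·I* = 0.03453 + j4.036 VA.
Step 8 — Real power: P = Re(S) = 0.03453 W.
Step 9 — Reactive power: Q = Im(S) = 4.036 VAR.
Step 10 — Apparent power: |S| = 4.036 VA.
Step 11 — Power factor: PF = P/|S| = 0.008557 (lagging).

(a) P = 0.03453 W  (b) Q = 4.036 VAR  (c) S = 4.036 VA  (d) PF = 0.008557 (lagging)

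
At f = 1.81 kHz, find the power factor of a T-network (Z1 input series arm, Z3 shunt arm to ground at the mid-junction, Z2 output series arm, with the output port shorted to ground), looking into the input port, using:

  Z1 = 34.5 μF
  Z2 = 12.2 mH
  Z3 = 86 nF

Step 1 — Angular frequency: ω = 2π·f = 2π·1810 = 1.137e+04 rad/s.
Step 2 — Component impedances:
  Z1: Z = 1/(jωC) = -j/(ω·C) = 0 - j2.549 Ω
  Z2: Z = jωL = j·1.137e+04·0.0122 = 0 + j138.7 Ω
  Z3: Z = 1/(jωC) = -j/(ω·C) = 0 - j1022 Ω
Step 3 — With the output port shorted to ground, the output series arm Z2 runs from the junction to ground; the shunt arm Z3 also runs from the junction to ground. They appear in parallel: Z3 || Z2 = 0 + j160.5 Ω.
Step 4 — Series with input arm Z1: Z_in = Z1 + (Z3 || Z2) = 0 + j158 Ω = 158∠90.0° Ω.
Step 5 — Power factor: PF = cos(φ) = Re(Z)/|Z| = 0/158 = 0.
Step 6 — Type: Im(Z) = 158 ⇒ lagging (phase φ = 90.0°).

PF = 0 (lagging, φ = 90.0°)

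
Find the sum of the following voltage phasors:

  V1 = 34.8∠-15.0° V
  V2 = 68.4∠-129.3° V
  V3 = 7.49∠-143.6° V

Step 1 — Convert each phasor to rectangular form:
  V1 = 34.8·(cos(-15.0°) + j·sin(-15.0°)) = 33.61 - j9.007 V
  V2 = 68.4·(cos(-129.3°) + j·sin(-129.3°)) = -43.32 - j52.93 V
  V3 = 7.49·(cos(-143.6°) + j·sin(-143.6°)) = -6.029 - j4.445 V
Step 2 — Sum components: V_total = -15.74 - j66.38 V.
Step 3 — Convert to polar: |V_total| = 68.22 V, ∠V_total = -103.3°.

V_total = 68.22∠-103.3° V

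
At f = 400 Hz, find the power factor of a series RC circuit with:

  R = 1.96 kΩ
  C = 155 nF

Step 1 — Angular frequency: ω = 2π·f = 2π·400 = 2513 rad/s.
Step 2 — Component impedances:
  R: Z = R = 1960 Ω
  C: Z = 1/(jωC) = -j/(ω·C) = 0 - j2567 Ω
Step 3 — Series combination: Z_total = R + C = 1960 - j2567 Ω = 3230∠-52.6° Ω.
Step 4 — Power factor: PF = cos(φ) = Re(Z)/|Z| = 1960/3229.7 = 0.6069.
Step 5 — Type: Im(Z) = -2567 ⇒ leading (phase φ = -52.6°).

PF = 0.6069 (leading, φ = -52.6°)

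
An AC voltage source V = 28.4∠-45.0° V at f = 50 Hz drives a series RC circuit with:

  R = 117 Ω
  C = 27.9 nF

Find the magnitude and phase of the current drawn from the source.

Step 1 — Angular frequency: ω = 2π·f = 2π·50 = 314.2 rad/s.
Step 2 — Component impedances:
  R: Z = R = 117 Ω
  C: Z = 1/(jωC) = -j/(ω·C) = 0 - j1.141e+05 Ω
Step 3 — Series combination: Z_total = R + C = 117 - j1.141e+05 Ω = 1.141e+05∠-89.9° Ω.
Step 4 — Source phasor: V = 28.4∠-45.0° V = 20.08 - j20.08 V.
Step 5 — Ohm's law: I = V / Z_total = (20.08 - j20.08) / (117 - j1.141e+05) = 0.0001762 + j0.0001758 A.
Step 6 — Convert to polar: |I| = 0.0002489 A, ∠I = 44.9°.

I = 0.0002489∠44.9° A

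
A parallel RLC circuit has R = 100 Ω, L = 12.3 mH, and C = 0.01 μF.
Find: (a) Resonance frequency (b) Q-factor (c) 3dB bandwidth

Step 1 — Resonance: ω₀ = 1/√(LC) = 1/√(0.0123·1e-08) = 9.017e+04 rad/s.
Step 2 — f₀ = ω₀/(2π) = 1.435e+04 Hz.
Step 3 — Parallel Q: Q = R/(ω₀L) = 100/(9.017e+04·0.0123) = 0.09017.
Step 4 — Bandwidth: Δω = ω₀/Q = 1e+06 rad/s; BW = Δω/(2π) = 1.592e+05 Hz.

(a) f₀ = 1.435e+04 Hz  (b) Q = 0.09017  (c) BW = 1.592e+05 Hz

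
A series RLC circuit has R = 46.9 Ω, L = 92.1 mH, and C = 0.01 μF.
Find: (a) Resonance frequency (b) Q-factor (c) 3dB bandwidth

Step 1 — Resonance: ω₀ = 1/√(LC) = 1/√(0.0921·1e-08) = 3.295e+04 rad/s.
Step 2 — f₀ = ω₀/(2π) = 5244 Hz.
Step 3 — Series Q: Q = ω₀L/R = 3.295e+04·0.0921/46.9 = 64.71.
Step 4 — Bandwidth: Δω = ω₀/Q = 509.2 rad/s; BW = Δω/(2π) = 81.05 Hz.

(a) f₀ = 5244 Hz  (b) Q = 64.71  (c) BW = 81.05 Hz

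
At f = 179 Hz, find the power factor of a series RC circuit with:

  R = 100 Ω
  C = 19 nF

Step 1 — Angular frequency: ω = 2π·f = 2π·179 = 1125 rad/s.
Step 2 — Component impedances:
  R: Z = R = 100 Ω
  C: Z = 1/(jωC) = -j/(ω·C) = 0 - j4.68e+04 Ω
Step 3 — Series combination: Z_total = R + C = 100 - j4.68e+04 Ω = 4.68e+04∠-89.9° Ω.
Step 4 — Power factor: PF = cos(φ) = Re(Z)/|Z| = 100/4.68e+04 = 0.002137.
Step 5 — Type: Im(Z) = -4.68e+04 ⇒ leading (phase φ = -89.9°).

PF = 0.002137 (leading, φ = -89.9°)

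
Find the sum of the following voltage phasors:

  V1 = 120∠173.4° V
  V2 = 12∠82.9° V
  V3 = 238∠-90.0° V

Step 1 — Convert each phasor to rectangular form:
  V1 = 120·(cos(173.4°) + j·sin(173.4°)) = -119.2 + j13.79 V
  V2 = 12·(cos(82.9°) + j·sin(82.9°)) = 1.483 + j11.91 V
  V3 = 238·(cos(-90.0°) + j·sin(-90.0°)) = 0 - j238 V
Step 2 — Sum components: V_total = -117.7 - j212.3 V.
Step 3 — Convert to polar: |V_total| = 242.8 V, ∠V_total = -119.0°.

V_total = 242.8∠-119.0° V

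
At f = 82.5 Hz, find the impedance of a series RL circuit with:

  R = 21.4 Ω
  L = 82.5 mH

Step 1 — Angular frequency: ω = 2π·f = 2π·82.5 = 518.4 rad/s.
Step 2 — Component impedances:
  R: Z = R = 21.4 Ω
  L: Z = jωL = j·518.4·0.0825 = 0 + j42.76 Ω
Step 3 — Series combination: Z_total = R + L = 21.4 + j42.76 Ω = 47.82∠63.4° Ω.

Z = 21.4 + j42.76 Ω = 47.82∠63.4° Ω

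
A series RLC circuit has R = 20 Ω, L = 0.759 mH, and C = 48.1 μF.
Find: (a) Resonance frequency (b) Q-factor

Step 1 — Resonance condition Im(Z)=0 gives ω₀ = 1/√(LC).
Step 2 — ω₀ = 1/√(0.000759·4.81e-05) = 5234 rad/s.
Step 3 — f₀ = ω₀/(2π) = 833 Hz.
Step 4 — Series Q: Q = ω₀L/R = 5234·0.000759/20 = 0.1986.

(a) f₀ = 833 Hz  (b) Q = 0.1986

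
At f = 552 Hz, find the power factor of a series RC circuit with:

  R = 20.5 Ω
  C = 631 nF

Step 1 — Angular frequency: ω = 2π·f = 2π·552 = 3468 rad/s.
Step 2 — Component impedances:
  R: Z = R = 20.5 Ω
  C: Z = 1/(jωC) = -j/(ω·C) = 0 - j456.9 Ω
Step 3 — Series combination: Z_total = R + C = 20.5 - j456.9 Ω = 457.4∠-87.4° Ω.
Step 4 — Power factor: PF = cos(φ) = Re(Z)/|Z| = 20.5/457.4 = 0.04482.
Step 5 — Type: Im(Z) = -456.9 ⇒ leading (phase φ = -87.4°).

PF = 0.04482 (leading, φ = -87.4°)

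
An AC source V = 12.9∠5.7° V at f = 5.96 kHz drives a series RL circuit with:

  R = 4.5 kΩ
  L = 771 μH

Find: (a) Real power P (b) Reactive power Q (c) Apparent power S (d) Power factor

Step 1 — Angular frequency: ω = 2π·f = 2π·5960 = 3.745e+04 rad/s.
Step 2 — Component impedances:
  R: Z = R = 4500 Ω
  L: Z = jωL = j·3.745e+04·0.000771 = 0 + j28.87 Ω
Step 3 — Series combination: Z_total = R + L = 4500 + j28.87 Ω = 4500∠0.4° Ω.
Step 4 — Source phasor: V = 12.9∠5.7° V = 12.84 + j1.281 V.
Step 5 — Current: I = V / Z = 0.002854 + j0.0002664 A = 0.002867∠5.3° A.
Step 6 — Complex power: S = V·I* = 0.03698 + j0.0002373 VA.
Step 7 — Real power: P = Re(S) = 0.03698 W.
Step 8 — Reactive power: Q = Im(S) = 0.0002373 VAR.
Step 9 — Apparent power: |S| = 0.03698 VA.
Step 10 — Power factor: PF = P/|S| = 1 (lagging).

(a) P = 0.03698 W  (b) Q = 0.0002373 VAR  (c) S = 0.03698 VA  (d) PF = 1 (lagging)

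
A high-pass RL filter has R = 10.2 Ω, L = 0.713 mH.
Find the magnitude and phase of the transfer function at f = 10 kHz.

Step 1 — Angular frequency: ω = 2π·1e+04 = 6.283e+04 rad/s.
Step 2 — Transfer function: H(jω) = jωL/(R + jωL).
Step 3 — Numerator jωL = j·44.8; denominator R + jωL = 10.2 + j44.8.
Step 4 — H = 0.9507 + j0.2165.
Step 5 — Magnitude: |H| = 0.975 (-0.2 dB); phase: φ = 12.8°.

|H| = 0.975 (-0.2 dB), φ = 12.8°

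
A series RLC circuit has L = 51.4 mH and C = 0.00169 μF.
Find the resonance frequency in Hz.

Step 1 — Resonance condition Im(Z)=0 gives ω₀ = 1/√(LC).
Step 2 — ω₀ = 1/√(0.0514·1.69e-09) = 1.073e+05 rad/s.
Step 3 — f₀ = ω₀/(2π) = 1.708e+04 Hz.

f₀ = 1.708e+04 Hz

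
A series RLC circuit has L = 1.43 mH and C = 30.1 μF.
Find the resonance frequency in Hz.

Step 1 — Resonance condition Im(Z)=0 gives ω₀ = 1/√(LC).
Step 2 — ω₀ = 1/√(0.00143·3.01e-05) = 4820 rad/s.
Step 3 — f₀ = ω₀/(2π) = 767.1 Hz.

f₀ = 767.1 Hz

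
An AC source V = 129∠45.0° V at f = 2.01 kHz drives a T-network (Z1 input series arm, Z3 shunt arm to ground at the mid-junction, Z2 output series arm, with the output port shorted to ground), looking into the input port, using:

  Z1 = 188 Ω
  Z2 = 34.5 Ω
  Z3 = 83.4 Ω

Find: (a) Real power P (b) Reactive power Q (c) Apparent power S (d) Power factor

Step 1 — Angular frequency: ω = 2π·f = 2π·2010 = 1.263e+04 rad/s.
Step 2 — Component impedances:
  Z1: Z = R = 188 Ω
  Z2: Z = R = 34.5 Ω
  Z3: Z = R = 83.4 Ω
Step 3 — With the output port shorted to ground, the output series arm Z2 runs from the junction to ground; the shunt arm Z3 also runs from the junction to ground. They appear in parallel: Z3 || Z2 = 24.4 Ω.
Step 4 — Series with input arm Z1: Z_in = Z1 + (Z3 || Z2) = 212.4 Ω = 212.4∠0.0° Ω.
Step 5 — Source phasor: V = 129∠45.0° V = 91.22 + j91.22 V.
Step 6 — Current: I = V / Z = 0.4294 + j0.4294 A = 0.6073∠45.0° A.
Step 7 — Complex power: S = V·I* = 78.35 VA.
Step 8 — Real power: P = Re(S) = 78.35 W.
Step 9 — Reactive power: Q = Im(S) = 0 VAR.
Step 10 — Apparent power: |S| = 78.35 VA.
Step 11 — Power factor: PF = P/|S| = 1 (unity).

(a) P = 78.35 W  (b) Q = 0 VAR  (c) S = 78.35 VA  (d) PF = 1 (unity)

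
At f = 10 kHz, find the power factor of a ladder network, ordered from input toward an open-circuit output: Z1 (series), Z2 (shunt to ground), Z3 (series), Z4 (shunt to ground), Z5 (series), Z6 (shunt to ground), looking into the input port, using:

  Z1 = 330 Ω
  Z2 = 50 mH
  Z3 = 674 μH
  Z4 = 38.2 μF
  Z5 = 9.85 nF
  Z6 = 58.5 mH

Step 1 — Angular frequency: ω = 2π·f = 2π·1e+04 = 6.283e+04 rad/s.
Step 2 — Component impedances:
  Z1: Z = R = 330 Ω
  Z2: Z = jωL = j·6.283e+04·0.05 = 0 + j3142 Ω
  Z3: Z = jωL = j·6.283e+04·0.000674 = 0 + j42.35 Ω
  Z4: Z = 1/(jωC) = -j/(ω·C) = 0 - j0.4166 Ω
  Z5: Z = 1/(jωC) = -j/(ω·C) = 0 - j1616 Ω
  Z6: Z = jωL = j·6.283e+04·0.0585 = 0 + j3676 Ω
Step 3 — Ladder network (open output): work backward from the far end, alternating series and parallel combinations. Z_in = 330 + j41.38 Ω = 332.6∠7.1° Ω.
Step 4 — Power factor: PF = cos(φ) = Re(Z)/|Z| = 330/332.6 = 0.9922.
Step 5 — Type: Im(Z) = 41.38 ⇒ lagging (phase φ = 7.1°).

PF = 0.9922 (lagging, φ = 7.1°)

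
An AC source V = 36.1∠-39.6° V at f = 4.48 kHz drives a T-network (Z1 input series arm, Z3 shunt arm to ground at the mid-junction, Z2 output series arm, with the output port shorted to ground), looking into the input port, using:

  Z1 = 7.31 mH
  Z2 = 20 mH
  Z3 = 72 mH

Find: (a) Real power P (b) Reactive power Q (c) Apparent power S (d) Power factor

Step 1 — Angular frequency: ω = 2π·f = 2π·4480 = 2.815e+04 rad/s.
Step 2 — Component impedances:
  Z1: Z = jωL = j·2.815e+04·0.00731 = 0 + j205.8 Ω
  Z2: Z = jωL = j·2.815e+04·0.02 = 0 + j563 Ω
  Z3: Z = jωL = j·2.815e+04·0.072 = 0 + j2027 Ω
Step 3 — With the output port shorted to ground, the output series arm Z2 runs from the junction to ground; the shunt arm Z3 also runs from the junction to ground. They appear in parallel: Z3 || Z2 = 0 + j440.6 Ω.
Step 4 — Series with input arm Z1: Z_in = Z1 + (Z3 || Z2) = 0 + j646.4 Ω = 646.4∠90.0° Ω.
Step 5 — Source phasor: V = 36.1∠-39.6° V = 27.82 - j23.01 V.
Step 6 — Current: I = V / Z = -0.0356 - j0.04303 A = 0.05585∠-129.6° A.
Step 7 — Complex power: S = V·I* = 0 + j2.016 VA.
Step 8 — Real power: P = Re(S) = 0 W.
Step 9 — Reactive power: Q = Im(S) = 2.016 VAR.
Step 10 — Apparent power: |S| = 2.016 VA.
Step 11 — Power factor: PF = P/|S| = 0 (lagging).

(a) P = 0 W  (b) Q = 2.016 VAR  (c) S = 2.016 VA  (d) PF = 0 (lagging)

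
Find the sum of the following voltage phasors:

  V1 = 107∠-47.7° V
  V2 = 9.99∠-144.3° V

Step 1 — Convert each phasor to rectangular form:
  V1 = 107·(cos(-47.7°) + j·sin(-47.7°)) = 72.01 - j79.14 V
  V2 = 9.99·(cos(-144.3°) + j·sin(-144.3°)) = -8.113 - j5.83 V
Step 2 — Sum components: V_total = 63.9 - j84.97 V.
Step 3 — Convert to polar: |V_total| = 106.3 V, ∠V_total = -53.1°.

V_total = 106.3∠-53.1° V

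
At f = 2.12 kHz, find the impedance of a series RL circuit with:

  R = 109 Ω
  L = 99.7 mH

Step 1 — Angular frequency: ω = 2π·f = 2π·2120 = 1.332e+04 rad/s.
Step 2 — Component impedances:
  R: Z = R = 109 Ω
  L: Z = jωL = j·1.332e+04·0.0997 = 0 + j1328 Ω
Step 3 — Series combination: Z_total = R + L = 109 + j1328 Ω = 1333∠85.3° Ω.

Z = 109 + j1328 Ω = 1333∠85.3° Ω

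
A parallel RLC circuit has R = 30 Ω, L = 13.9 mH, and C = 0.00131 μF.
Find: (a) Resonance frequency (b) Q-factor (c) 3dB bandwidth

Step 1 — Resonance: ω₀ = 1/√(LC) = 1/√(0.0139·1.31e-09) = 2.343e+05 rad/s.
Step 2 — f₀ = ω₀/(2π) = 3.73e+04 Hz.
Step 3 — Parallel Q: Q = R/(ω₀L) = 30/(2.343e+05·0.0139) = 0.00921.
Step 4 — Bandwidth: Δω = ω₀/Q = 2.545e+07 rad/s; BW = Δω/(2π) = 4.05e+06 Hz.

(a) f₀ = 3.73e+04 Hz  (b) Q = 0.00921  (c) BW = 4.05e+06 Hz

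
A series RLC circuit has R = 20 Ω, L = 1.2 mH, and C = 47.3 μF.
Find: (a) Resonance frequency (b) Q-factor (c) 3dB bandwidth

Step 1 — Resonance: ω₀ = 1/√(LC) = 1/√(0.0012·4.73e-05) = 4197 rad/s.
Step 2 — f₀ = ω₀/(2π) = 668 Hz.
Step 3 — Series Q: Q = ω₀L/R = 4197·0.0012/20 = 0.2518.
Step 4 — Bandwidth: Δω = ω₀/Q = 1.667e+04 rad/s; BW = Δω/(2π) = 2653 Hz.

(a) f₀ = 668 Hz  (b) Q = 0.2518  (c) BW = 2653 Hz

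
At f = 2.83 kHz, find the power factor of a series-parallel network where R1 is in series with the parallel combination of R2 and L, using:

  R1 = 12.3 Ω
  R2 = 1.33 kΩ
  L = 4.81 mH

Step 1 — Angular frequency: ω = 2π·f = 2π·2830 = 1.778e+04 rad/s.
Step 2 — Component impedances:
  R1: Z = R = 12.3 Ω
  R2: Z = R = 1330 Ω
  L: Z = jωL = j·1.778e+04·0.00481 = 0 + j85.53 Ω
Step 3 — Parallel branch: R2 || L = 1/(1/R2 + 1/L) = 5.477 + j85.18 Ω.
Step 4 — Series with R1: Z_total = R1 + (R2 || L) = 17.78 + j85.18 Ω = 87.01∠78.2° Ω.
Step 5 — Power factor: PF = cos(φ) = Re(Z)/|Z| = 17.78/87.01 = 0.2043.
Step 6 — Type: Im(Z) = 85.18 ⇒ lagging (phase φ = 78.2°).

PF = 0.2043 (lagging, φ = 78.2°)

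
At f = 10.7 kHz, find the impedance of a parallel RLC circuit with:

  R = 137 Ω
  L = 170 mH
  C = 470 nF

Step 1 — Angular frequency: ω = 2π·f = 2π·1.07e+04 = 6.723e+04 rad/s.
Step 2 — Component impedances:
  R: Z = R = 137 Ω
  L: Z = jωL = j·6.723e+04·0.17 = 0 + j1.143e+04 Ω
  C: Z = 1/(jωC) = -j/(ω·C) = 0 - j31.65 Ω
Step 3 — Parallel combination: 1/Z_total = 1/R + 1/L + 1/C; Z_total = 6.977 - j30.12 Ω = 30.92∠-77.0° Ω.

Z = 6.977 - j30.12 Ω = 30.92∠-77.0° Ω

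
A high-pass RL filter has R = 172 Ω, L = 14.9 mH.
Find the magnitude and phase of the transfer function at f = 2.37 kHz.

Step 1 — Angular frequency: ω = 2π·2370 = 1.489e+04 rad/s.
Step 2 — Transfer function: H(jω) = jωL/(R + jωL).
Step 3 — Numerator jωL = j·221.9; denominator R + jωL = 172 + j221.9.
Step 4 — H = 0.6246 + j0.4842.
Step 5 — Magnitude: |H| = 0.7903 (-2.0 dB); phase: φ = 37.8°.

|H| = 0.7903 (-2.0 dB), φ = 37.8°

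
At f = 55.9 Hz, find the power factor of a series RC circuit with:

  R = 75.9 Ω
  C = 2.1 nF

Step 1 — Angular frequency: ω = 2π·f = 2π·55.9 = 351.2 rad/s.
Step 2 — Component impedances:
  R: Z = R = 75.9 Ω
  C: Z = 1/(jωC) = -j/(ω·C) = 0 - j1.356e+06 Ω
Step 3 — Series combination: Z_total = R + C = 75.9 - j1.356e+06 Ω = 1.356e+06∠-90.0° Ω.
Step 4 — Power factor: PF = cos(φ) = Re(Z)/|Z| = 75.9/1.3558e+06 = 5.598e-05.
Step 5 — Type: Im(Z) = -1.356e+06 ⇒ leading (phase φ = -90.0°).

PF = 5.598e-05 (leading, φ = -90.0°)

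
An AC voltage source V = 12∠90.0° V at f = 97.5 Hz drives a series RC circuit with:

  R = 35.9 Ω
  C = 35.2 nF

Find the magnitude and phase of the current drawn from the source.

Step 1 — Angular frequency: ω = 2π·f = 2π·97.5 = 612.6 rad/s.
Step 2 — Component impedances:
  R: Z = R = 35.9 Ω
  C: Z = 1/(jωC) = -j/(ω·C) = 0 - j4.637e+04 Ω
Step 3 — Series combination: Z_total = R + C = 35.9 - j4.637e+04 Ω = 4.637e+04∠-90.0° Ω.
Step 4 — Source phasor: V = 12∠90.0° V = 0 + j12 V.
Step 5 — Ohm's law: I = V / Z_total = (0 + j12) / (35.9 - j4.637e+04) = -0.0002588 + j2.003e-07 A.
Step 6 — Convert to polar: |I| = 0.0002588 A, ∠I = 180.0°.

I = 0.0002588∠180.0° A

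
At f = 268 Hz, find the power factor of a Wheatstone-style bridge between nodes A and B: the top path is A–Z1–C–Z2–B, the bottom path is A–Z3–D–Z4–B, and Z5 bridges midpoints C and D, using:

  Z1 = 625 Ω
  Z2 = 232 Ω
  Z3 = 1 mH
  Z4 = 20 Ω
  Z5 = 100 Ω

Step 1 — Angular frequency: ω = 2π·f = 2π·268 = 1684 rad/s.
Step 2 — Component impedances:
  Z1: Z = R = 625 Ω
  Z2: Z = R = 232 Ω
  Z3: Z = jωL = j·1684·0.001 = 0 + j1.684 Ω
  Z4: Z = R = 20 Ω
  Z5: Z = R = 100 Ω
Step 3 — Bridge requires nodal analysis (the Z5 bridge couples midpoints C and D, so the two paths cannot be reduced to a simple series/parallel combination). Setting node B to ground and injecting 1 A at node A, the 3-node admittance system at A, C, D solves to V_A = Z_AB = 18.82 + j1.657 Ω = 18.89∠5.0° Ω.
Step 4 — Power factor: PF = cos(φ) = Re(Z)/|Z| = 18.821/18.894 = 0.9961.
Step 5 — Type: Im(Z) = 1.657 ⇒ lagging (phase φ = 5.0°).

PF = 0.9961 (lagging, φ = 5.0°)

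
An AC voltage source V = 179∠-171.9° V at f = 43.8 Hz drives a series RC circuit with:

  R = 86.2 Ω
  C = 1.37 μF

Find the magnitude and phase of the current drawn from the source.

Step 1 — Angular frequency: ω = 2π·f = 2π·43.8 = 275.2 rad/s.
Step 2 — Component impedances:
  R: Z = R = 86.2 Ω
  C: Z = 1/(jωC) = -j/(ω·C) = 0 - j2652 Ω
Step 3 — Series combination: Z_total = R + C = 86.2 - j2652 Ω = 2654∠-88.1° Ω.
Step 4 — Source phasor: V = 179∠-171.9° V = -177.2 - j25.22 V.
Step 5 — Ohm's law: I = V / Z_total = (-177.2 - j25.22) / (86.2 - j2652) = 0.00733 - j0.06705 A.
Step 6 — Convert to polar: |I| = 0.06745 A, ∠I = -83.8°.

I = 0.06745∠-83.8° A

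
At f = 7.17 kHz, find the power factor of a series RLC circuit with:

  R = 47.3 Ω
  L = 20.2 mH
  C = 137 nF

Step 1 — Angular frequency: ω = 2π·f = 2π·7170 = 4.505e+04 rad/s.
Step 2 — Component impedances:
  R: Z = R = 47.3 Ω
  L: Z = jωL = j·4.505e+04·0.0202 = 0 + j910 Ω
  C: Z = 1/(jωC) = -j/(ω·C) = 0 - j162 Ω
Step 3 — Series combination: Z_total = R + L + C = 47.3 + j748 Ω = 749.5∠86.4° Ω.
Step 4 — Power factor: PF = cos(φ) = Re(Z)/|Z| = 47.3/749.5 = 0.06311.
Step 5 — Type: Im(Z) = 748 ⇒ lagging (phase φ = 86.4°).

PF = 0.06311 (lagging, φ = 86.4°)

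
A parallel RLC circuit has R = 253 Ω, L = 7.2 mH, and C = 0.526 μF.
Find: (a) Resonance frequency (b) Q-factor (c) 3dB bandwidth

Step 1 — Resonance: ω₀ = 1/√(LC) = 1/√(0.0072·5.26e-07) = 1.625e+04 rad/s.
Step 2 — f₀ = ω₀/(2π) = 2586 Hz.
Step 3 — Parallel Q: Q = R/(ω₀L) = 253/(1.625e+04·0.0072) = 2.162.
Step 4 — Bandwidth: Δω = ω₀/Q = 7514 rad/s; BW = Δω/(2π) = 1196 Hz.

(a) f₀ = 2586 Hz  (b) Q = 2.162  (c) BW = 1196 Hz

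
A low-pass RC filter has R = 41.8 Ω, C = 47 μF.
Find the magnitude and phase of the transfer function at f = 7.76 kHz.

Step 1 — Angular frequency: ω = 2π·7760 = 4.876e+04 rad/s.
Step 2 — Transfer function: H(jω) = 1/(1 + jωRC).
Step 3 — Denominator: 1 + jωRC = 1 + j·4.876e+04·41.8·4.7e-05 = 1 + j95.79.
Step 4 — H = 0.000109 - j0.01044.
Step 5 — Magnitude: |H| = 0.01044 (-39.6 dB); phase: φ = -89.4°.

|H| = 0.01044 (-39.6 dB), φ = -89.4°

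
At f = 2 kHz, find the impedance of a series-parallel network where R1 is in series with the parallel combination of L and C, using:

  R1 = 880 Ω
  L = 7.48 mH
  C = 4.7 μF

Step 1 — Angular frequency: ω = 2π·f = 2π·2000 = 1.257e+04 rad/s.
Step 2 — Component impedances:
  R1: Z = R = 880 Ω
  L: Z = jωL = j·1.257e+04·0.00748 = 0 + j94 Ω
  C: Z = 1/(jωC) = -j/(ω·C) = 0 - j16.93 Ω
Step 3 — Parallel branch: L || C = 1/(1/L + 1/C) = 0 - j20.65 Ω.
Step 4 — Series with R1: Z_total = R1 + (L || C) = 880 - j20.65 Ω = 880.2∠-1.3° Ω.

Z = 880 - j20.65 Ω = 880.2∠-1.3° Ω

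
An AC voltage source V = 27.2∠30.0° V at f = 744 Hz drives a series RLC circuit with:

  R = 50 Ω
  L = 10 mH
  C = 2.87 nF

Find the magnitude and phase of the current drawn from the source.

Step 1 — Angular frequency: ω = 2π·f = 2π·744 = 4675 rad/s.
Step 2 — Component impedances:
  R: Z = R = 50 Ω
  L: Z = jωL = j·4675·0.01 = 0 + j46.75 Ω
  C: Z = 1/(jωC) = -j/(ω·C) = 0 - j7.454e+04 Ω
Step 3 — Series combination: Z_total = R + L + C = 50 - j7.449e+04 Ω = 7.449e+04∠-90.0° Ω.
Step 4 — Source phasor: V = 27.2∠30.0° V = 23.56 + j13.6 V.
Step 5 — Ohm's law: I = V / Z_total = (23.56 + j13.6) / (50 - j7.449e+04) = -0.0001824 + j0.0003164 A.
Step 6 — Convert to polar: |I| = 0.0003652 A, ∠I = 120.0°.

I = 0.0003652∠120.0° A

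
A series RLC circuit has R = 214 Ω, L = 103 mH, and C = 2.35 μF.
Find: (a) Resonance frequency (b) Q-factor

Step 1 — Resonance condition Im(Z)=0 gives ω₀ = 1/√(LC).
Step 2 — ω₀ = 1/√(0.103·2.35e-06) = 2033 rad/s.
Step 3 — f₀ = ω₀/(2π) = 323.5 Hz.
Step 4 — Series Q: Q = ω₀L/R = 2033·0.103/214 = 0.9783.

(a) f₀ = 323.5 Hz  (b) Q = 0.9783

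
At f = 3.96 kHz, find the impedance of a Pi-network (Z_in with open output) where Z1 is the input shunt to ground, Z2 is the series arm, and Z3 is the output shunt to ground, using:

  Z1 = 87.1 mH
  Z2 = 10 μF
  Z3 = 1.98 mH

Step 1 — Angular frequency: ω = 2π·f = 2π·3960 = 2.488e+04 rad/s.
Step 2 — Component impedances:
  Z1: Z = jωL = j·2.488e+04·0.0871 = 0 + j2167 Ω
  Z2: Z = 1/(jωC) = -j/(ω·C) = 0 - j4.019 Ω
  Z3: Z = jωL = j·2.488e+04·0.00198 = 0 + j49.27 Ω
Step 3 — With open output, the series arm Z2 and the output shunt Z3 appear in series to ground: Z2 + Z3 = 0 + j45.25 Ω.
Step 4 — Parallel with input shunt Z1: Z_in = Z1 || (Z2 + Z3) = 0 + j44.32 Ω = 44.32∠90.0° Ω.

Z = 0 + j44.32 Ω = 44.32∠90.0° Ω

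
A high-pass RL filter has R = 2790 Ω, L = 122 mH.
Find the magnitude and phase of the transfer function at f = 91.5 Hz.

Step 1 — Angular frequency: ω = 2π·91.5 = 574.9 rad/s.
Step 2 — Transfer function: H(jω) = jωL/(R + jωL).
Step 3 — Numerator jωL = j·70.14; denominator R + jωL = 2790 + j70.14.
Step 4 — H = 0.0006316 + j0.02512.
Step 5 — Magnitude: |H| = 0.02513 (-32.0 dB); phase: φ = 88.6°.

|H| = 0.02513 (-32.0 dB), φ = 88.6°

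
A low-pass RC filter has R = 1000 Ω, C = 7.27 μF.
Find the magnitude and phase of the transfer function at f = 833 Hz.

Step 1 — Angular frequency: ω = 2π·833 = 5234 rad/s.
Step 2 — Transfer function: H(jω) = 1/(1 + jωRC).
Step 3 — Denominator: 1 + jωRC = 1 + j·5234·1000·7.27e-06 = 1 + j38.05.
Step 4 — H = 0.0006902 - j0.02626.
Step 5 — Magnitude: |H| = 0.02627 (-31.6 dB); phase: φ = -88.5°.

|H| = 0.02627 (-31.6 dB), φ = -88.5°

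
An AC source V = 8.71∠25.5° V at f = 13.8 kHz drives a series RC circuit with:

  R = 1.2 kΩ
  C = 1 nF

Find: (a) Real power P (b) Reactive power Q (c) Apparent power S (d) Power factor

Step 1 — Angular frequency: ω = 2π·f = 2π·1.38e+04 = 8.671e+04 rad/s.
Step 2 — Component impedances:
  R: Z = R = 1200 Ω
  C: Z = 1/(jωC) = -j/(ω·C) = 0 - j1.153e+04 Ω
Step 3 — Series combination: Z_total = R + C = 1200 - j1.153e+04 Ω = 1.16e+04∠-84.1° Ω.
Step 4 — Source phasor: V = 8.71∠25.5° V = 7.862 + j3.75 V.
Step 5 — Current: I = V / Z = -0.0002515 + j0.0007078 A = 0.0007512∠109.6° A.
Step 6 — Complex power: S = V·I* = 0.0006771 - j0.006508 VA.
Step 7 — Real power: P = Re(S) = 0.0006771 W.
Step 8 — Reactive power: Q = Im(S) = -0.006508 VAR.
Step 9 — Apparent power: |S| = 0.006543 VA.
Step 10 — Power factor: PF = P/|S| = 0.1035 (leading).

(a) P = 0.0006771 W  (b) Q = -0.006508 VAR  (c) S = 0.006543 VA  (d) PF = 0.1035 (leading)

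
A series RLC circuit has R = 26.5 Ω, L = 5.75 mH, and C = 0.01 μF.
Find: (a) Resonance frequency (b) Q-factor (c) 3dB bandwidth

Step 1 — Resonance condition Im(Z)=0 gives ω₀ = 1/√(LC).
Step 2 — ω₀ = 1/√(0.00575·1e-08) = 1.319e+05 rad/s.
Step 3 — f₀ = ω₀/(2π) = 2.099e+04 Hz.
Step 4 — Series Q: Q = ω₀L/R = 1.319e+05·0.00575/26.5 = 28.61.
Step 5 — 3dB bandwidth: Δω = ω₀/Q = 4609 rad/s; BW = Δω/(2π) = 733.5 Hz.

(a) f₀ = 2.099e+04 Hz  (b) Q = 28.61  (c) BW = 733.5 Hz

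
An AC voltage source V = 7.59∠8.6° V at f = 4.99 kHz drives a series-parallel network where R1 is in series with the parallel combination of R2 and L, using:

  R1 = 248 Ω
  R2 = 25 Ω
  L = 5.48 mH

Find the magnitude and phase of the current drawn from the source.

Step 1 — Angular frequency: ω = 2π·f = 2π·4990 = 3.135e+04 rad/s.
Step 2 — Component impedances:
  R1: Z = R = 248 Ω
  R2: Z = R = 25 Ω
  L: Z = jωL = j·3.135e+04·0.00548 = 0 + j171.8 Ω
Step 3 — Parallel branch: R2 || L = 1/(1/R2 + 1/L) = 24.48 + j3.562 Ω.
Step 4 — Series with R1: Z_total = R1 + (R2 || L) = 272.5 + j3.562 Ω = 272.5∠0.7° Ω.
Step 5 — Source phasor: V = 7.59∠8.6° V = 7.505 + j1.135 V.
Step 6 — Ohm's law: I = V / Z_total = (7.505 + j1.135) / (272.5 + j3.562) = 0.02759 + j0.003805 A.
Step 7 — Convert to polar: |I| = 0.02785 A, ∠I = 7.9°.

I = 0.02785∠7.9° A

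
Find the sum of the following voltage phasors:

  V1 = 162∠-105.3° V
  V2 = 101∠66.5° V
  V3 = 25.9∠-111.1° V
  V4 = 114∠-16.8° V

Step 1 — Convert each phasor to rectangular form:
  V1 = 162·(cos(-105.3°) + j·sin(-105.3°)) = -42.75 - j156.3 V
  V2 = 101·(cos(66.5°) + j·sin(66.5°)) = 40.27 + j92.62 V
  V3 = 25.9·(cos(-111.1°) + j·sin(-111.1°)) = -9.324 - j24.16 V
  V4 = 114·(cos(-16.8°) + j·sin(-16.8°)) = 109.1 - j32.95 V
Step 2 — Sum components: V_total = 97.34 - j120.7 V.
Step 3 — Convert to polar: |V_total| = 155.1 V, ∠V_total = -51.1°.

V_total = 155.1∠-51.1° V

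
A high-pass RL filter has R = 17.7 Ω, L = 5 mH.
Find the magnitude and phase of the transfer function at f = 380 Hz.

Step 1 — Angular frequency: ω = 2π·380 = 2388 rad/s.
Step 2 — Transfer function: H(jω) = jωL/(R + jωL).
Step 3 — Numerator jωL = j·11.94; denominator R + jωL = 17.7 + j11.94.
Step 4 — H = 0.3127 + j0.4636.
Step 5 — Magnitude: |H| = 0.5592 (-5.0 dB); phase: φ = 56.0°.

|H| = 0.5592 (-5.0 dB), φ = 56.0°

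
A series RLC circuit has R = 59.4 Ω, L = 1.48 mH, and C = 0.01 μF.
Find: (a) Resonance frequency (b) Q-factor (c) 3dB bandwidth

Step 1 — Resonance: ω₀ = 1/√(LC) = 1/√(0.00148·1e-08) = 2.599e+05 rad/s.
Step 2 — f₀ = ω₀/(2π) = 4.137e+04 Hz.
Step 3 — Series Q: Q = ω₀L/R = 2.599e+05·0.00148/59.4 = 6.477.
Step 4 — Bandwidth: Δω = ω₀/Q = 4.014e+04 rad/s; BW = Δω/(2π) = 6388 Hz.

(a) f₀ = 4.137e+04 Hz  (b) Q = 6.477  (c) BW = 6388 Hz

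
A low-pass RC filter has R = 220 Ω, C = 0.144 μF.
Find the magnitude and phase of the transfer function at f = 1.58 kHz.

Step 1 — Angular frequency: ω = 2π·1580 = 9927 rad/s.
Step 2 — Transfer function: H(jω) = 1/(1 + jωRC).
Step 3 — Denominator: 1 + jωRC = 1 + j·9927·220·1.44e-07 = 1 + j0.3145.
Step 4 — H = 0.91 - j0.2862.
Step 5 — Magnitude: |H| = 0.9539 (-0.4 dB); phase: φ = -17.5°.

|H| = 0.9539 (-0.4 dB), φ = -17.5°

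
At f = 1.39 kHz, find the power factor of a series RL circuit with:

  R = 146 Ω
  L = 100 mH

Step 1 — Angular frequency: ω = 2π·f = 2π·1390 = 8734 rad/s.
Step 2 — Component impedances:
  R: Z = R = 146 Ω
  L: Z = jωL = j·8734·0.1 = 0 + j873.4 Ω
Step 3 — Series combination: Z_total = R + L = 146 + j873.4 Ω = 885.5∠80.5° Ω.
Step 4 — Power factor: PF = cos(φ) = Re(Z)/|Z| = 146/885.5 = 0.1649.
Step 5 — Type: Im(Z) = 873.4 ⇒ lagging (phase φ = 80.5°).

PF = 0.1649 (lagging, φ = 80.5°)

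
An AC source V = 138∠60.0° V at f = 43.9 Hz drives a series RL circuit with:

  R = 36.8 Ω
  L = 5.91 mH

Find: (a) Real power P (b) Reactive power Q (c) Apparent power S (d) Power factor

Step 1 — Angular frequency: ω = 2π·f = 2π·43.9 = 275.8 rad/s.
Step 2 — Component impedances:
  R: Z = R = 36.8 Ω
  L: Z = jωL = j·275.8·0.00591 = 0 + j1.63 Ω
Step 3 — Series combination: Z_total = R + L = 36.8 + j1.63 Ω = 36.84∠2.5° Ω.
Step 4 — Source phasor: V = 138∠60.0° V = 69 + j119.5 V.
Step 5 — Current: I = V / Z = 2.015 + j3.158 A = 3.746∠57.5° A.
Step 6 — Complex power: S = V·I* = 516.5 + j22.88 VA.
Step 7 — Real power: P = Re(S) = 516.5 W.
Step 8 — Reactive power: Q = Im(S) = 22.88 VAR.
Step 9 — Apparent power: |S| = 517 VA.
Step 10 — Power factor: PF = P/|S| = 0.999 (lagging).

(a) P = 516.5 W  (b) Q = 22.88 VAR  (c) S = 517 VA  (d) PF = 0.999 (lagging)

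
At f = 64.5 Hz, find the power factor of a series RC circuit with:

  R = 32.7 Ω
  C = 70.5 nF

Step 1 — Angular frequency: ω = 2π·f = 2π·64.5 = 405.3 rad/s.
Step 2 — Component impedances:
  R: Z = R = 32.7 Ω
  C: Z = 1/(jωC) = -j/(ω·C) = 0 - j3.5e+04 Ω
Step 3 — Series combination: Z_total = R + C = 32.7 - j3.5e+04 Ω = 3.5e+04∠-89.9° Ω.
Step 4 — Power factor: PF = cos(φ) = Re(Z)/|Z| = 32.7/3.5e+04 = 0.0009343.
Step 5 — Type: Im(Z) = -3.5e+04 ⇒ leading (phase φ = -89.9°).

PF = 0.0009343 (leading, φ = -89.9°)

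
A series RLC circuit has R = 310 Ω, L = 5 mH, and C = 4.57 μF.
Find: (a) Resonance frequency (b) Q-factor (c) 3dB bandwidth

Step 1 — Resonance condition Im(Z)=0 gives ω₀ = 1/√(LC).
Step 2 — ω₀ = 1/√(0.005·4.57e-06) = 6615 rad/s.
Step 3 — f₀ = ω₀/(2π) = 1053 Hz.
Step 4 — Series Q: Q = ω₀L/R = 6615·0.005/310 = 0.1067.
Step 5 — 3dB bandwidth: Δω = ω₀/Q = 6.2e+04 rad/s; BW = Δω/(2π) = 9868 Hz.

(a) f₀ = 1053 Hz  (b) Q = 0.1067  (c) BW = 9868 Hz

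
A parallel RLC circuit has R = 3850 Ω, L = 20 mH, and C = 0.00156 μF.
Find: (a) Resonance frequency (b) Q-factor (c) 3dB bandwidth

Step 1 — Resonance: ω₀ = 1/√(LC) = 1/√(0.02·1.56e-09) = 1.79e+05 rad/s.
Step 2 — f₀ = ω₀/(2π) = 2.849e+04 Hz.
Step 3 — Parallel Q: Q = R/(ω₀L) = 3850/(1.79e+05·0.02) = 1.075.
Step 4 — Bandwidth: Δω = ω₀/Q = 1.665e+05 rad/s; BW = Δω/(2π) = 2.65e+04 Hz.

(a) f₀ = 2.849e+04 Hz  (b) Q = 1.075  (c) BW = 2.65e+04 Hz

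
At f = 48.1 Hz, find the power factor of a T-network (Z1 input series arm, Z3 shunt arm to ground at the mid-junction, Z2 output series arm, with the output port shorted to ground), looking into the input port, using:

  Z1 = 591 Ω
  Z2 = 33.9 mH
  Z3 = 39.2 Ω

Step 1 — Angular frequency: ω = 2π·f = 2π·48.1 = 302.2 rad/s.
Step 2 — Component impedances:
  Z1: Z = R = 591 Ω
  Z2: Z = jωL = j·302.2·0.0339 = 0 + j10.25 Ω
  Z3: Z = R = 39.2 Ω
Step 3 — With the output port shorted to ground, the output series arm Z2 runs from the junction to ground; the shunt arm Z3 also runs from the junction to ground. They appear in parallel: Z3 || Z2 = 2.506 + j9.59 Ω.
Step 4 — Series with input arm Z1: Z_in = Z1 + (Z3 || Z2) = 593.5 + j9.59 Ω = 593.6∠0.9° Ω.
Step 5 — Power factor: PF = cos(φ) = Re(Z)/|Z| = 593.51/593.58 = 0.9999.
Step 6 — Type: Im(Z) = 9.59 ⇒ lagging (phase φ = 0.9°).

PF = 0.9999 (lagging, φ = 0.9°)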